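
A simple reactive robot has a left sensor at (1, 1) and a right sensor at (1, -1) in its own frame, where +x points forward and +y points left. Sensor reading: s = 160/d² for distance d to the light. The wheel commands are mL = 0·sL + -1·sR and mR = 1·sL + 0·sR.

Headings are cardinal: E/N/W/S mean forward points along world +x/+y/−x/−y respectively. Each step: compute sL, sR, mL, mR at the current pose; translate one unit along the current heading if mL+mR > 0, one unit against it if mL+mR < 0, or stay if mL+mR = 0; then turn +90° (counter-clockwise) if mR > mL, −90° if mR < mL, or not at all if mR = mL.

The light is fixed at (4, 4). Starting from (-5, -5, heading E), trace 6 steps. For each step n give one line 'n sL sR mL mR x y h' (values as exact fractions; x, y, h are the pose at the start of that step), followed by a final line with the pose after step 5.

0 5/4 40/41 -40/41 5/4 -5 -5 E
1 32/29 160/113 -160/113 32/29 -4 -5 N
2 80/101 80/81 -80/81 80/101 -4 -6 W
3 160/157 32/37 -32/37 160/157 -3 -6 S
4 20/17 8/9 -8/9 20/17 -3 -7 E
5 160/149 32/25 -32/25 160/149 -2 -7 N
final -2 -8 W

n=0: pose=(-5,-5,E); sL=5/4, sR=40/41; mL=-40/41, mR=5/4; mL+mR=45/164 → advance +1; mR−mL=365/164 → turn +1·90°
n=1: pose=(-4,-5,N); sL=32/29, sR=160/113; mL=-160/113, mR=32/29; mL+mR=-1024/3277 → advance -1; mR−mL=8256/3277 → turn +1·90°
n=2: pose=(-4,-6,W); sL=80/101, sR=80/81; mL=-80/81, mR=80/101; mL+mR=-1600/8181 → advance -1; mR−mL=14560/8181 → turn +1·90°
n=3: pose=(-3,-6,S); sL=160/157, sR=32/37; mL=-32/37, mR=160/157; mL+mR=896/5809 → advance +1; mR−mL=10944/5809 → turn +1·90°
n=4: pose=(-3,-7,E); sL=20/17, sR=8/9; mL=-8/9, mR=20/17; mL+mR=44/153 → advance +1; mR−mL=316/153 → turn +1·90°
n=5: pose=(-2,-7,N); sL=160/149, sR=32/25; mL=-32/25, mR=160/149; mL+mR=-768/3725 → advance -1; mR−mL=8768/3725 → turn +1·90°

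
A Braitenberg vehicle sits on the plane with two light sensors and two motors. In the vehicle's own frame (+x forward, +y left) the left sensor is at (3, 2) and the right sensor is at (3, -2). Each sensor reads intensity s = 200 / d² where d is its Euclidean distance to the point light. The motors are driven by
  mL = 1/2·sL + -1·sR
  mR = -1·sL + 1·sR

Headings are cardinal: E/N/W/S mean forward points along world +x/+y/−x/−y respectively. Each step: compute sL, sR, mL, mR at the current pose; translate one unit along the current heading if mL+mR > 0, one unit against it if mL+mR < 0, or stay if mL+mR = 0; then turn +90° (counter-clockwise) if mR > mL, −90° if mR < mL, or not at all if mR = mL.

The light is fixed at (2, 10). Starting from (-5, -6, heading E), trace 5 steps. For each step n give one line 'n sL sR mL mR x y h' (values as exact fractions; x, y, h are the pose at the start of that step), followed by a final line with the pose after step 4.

n=0: pose=(-5,-6,E); sL=50/53, sR=10/17; mL=-105/901, mR=-320/901; mL+mR=-25/53 → advance -1; mR−mL=-215/901 → turn -1·90°
n=1: pose=(-6,-6,S); sL=200/397, sR=200/461; mL=-33300/183017, mR=-12800/183017; mL+mR=-100/397 → advance -1; mR−mL=20500/183017 → turn +1·90°
n=2: pose=(-6,-5,E); sL=100/97, sR=100/157; mL=-1850/15229, mR=-6000/15229; mL+mR=-50/97 → advance -1; mR−mL=-4150/15229 → turn -1·90°
n=3: pose=(-7,-5,S); sL=200/373, sR=40/89; mL=-6020/33197, mR=-2880/33197; mL+mR=-100/373 → advance -1; mR−mL=3140/33197 → turn +1·90°
n=4: pose=(-7,-4,E); sL=10/9, sR=50/73; mL=-85/657, mR=-280/657; mL+mR=-5/9 → advance -1; mR−mL=-65/219 → turn -1·90°

0 50/53 10/17 -105/901 -320/901 -5 -6 E
1 200/397 200/461 -33300/183017 -12800/183017 -6 -6 S
2 100/97 100/157 -1850/15229 -6000/15229 -6 -5 E
3 200/373 40/89 -6020/33197 -2880/33197 -7 -5 S
4 10/9 50/73 -85/657 -280/657 -7 -4 E
final -8 -4 S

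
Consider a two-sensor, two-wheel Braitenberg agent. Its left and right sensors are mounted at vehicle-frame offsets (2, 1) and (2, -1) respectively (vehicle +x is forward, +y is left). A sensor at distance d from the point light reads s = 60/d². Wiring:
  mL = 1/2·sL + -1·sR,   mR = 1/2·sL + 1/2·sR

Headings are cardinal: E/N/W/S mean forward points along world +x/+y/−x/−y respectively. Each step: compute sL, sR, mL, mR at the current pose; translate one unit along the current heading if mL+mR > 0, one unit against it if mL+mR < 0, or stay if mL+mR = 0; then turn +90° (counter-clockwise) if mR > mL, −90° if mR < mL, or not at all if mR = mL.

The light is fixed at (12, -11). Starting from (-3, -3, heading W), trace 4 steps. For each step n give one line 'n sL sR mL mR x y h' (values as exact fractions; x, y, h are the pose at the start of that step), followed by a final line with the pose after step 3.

0 30/169 6/37 -459/6253 1062/6253 -3 -3 W
1 20/87 12/65 -394/5655 1172/5655 -4 -3 S
2 3/13 15/58 -54/377 369/1508 -4 -4 E
3 60/337 60/277 -11910/93349 18420/93349 -3 -4 N
final -3 -3 W

n=0: pose=(-3,-3,W); sL=30/169, sR=6/37; mL=-459/6253, mR=1062/6253; mL+mR=603/6253 → advance +1; mR−mL=9/37 → turn +1·90°
n=1: pose=(-4,-3,S); sL=20/87, sR=12/65; mL=-394/5655, mR=1172/5655; mL+mR=778/5655 → advance +1; mR−mL=18/65 → turn +1·90°
n=2: pose=(-4,-4,E); sL=3/13, sR=15/58; mL=-54/377, mR=369/1508; mL+mR=153/1508 → advance +1; mR−mL=45/116 → turn +1·90°
n=3: pose=(-3,-4,N); sL=60/337, sR=60/277; mL=-11910/93349, mR=18420/93349; mL+mR=6510/93349 → advance +1; mR−mL=90/277 → turn +1·90°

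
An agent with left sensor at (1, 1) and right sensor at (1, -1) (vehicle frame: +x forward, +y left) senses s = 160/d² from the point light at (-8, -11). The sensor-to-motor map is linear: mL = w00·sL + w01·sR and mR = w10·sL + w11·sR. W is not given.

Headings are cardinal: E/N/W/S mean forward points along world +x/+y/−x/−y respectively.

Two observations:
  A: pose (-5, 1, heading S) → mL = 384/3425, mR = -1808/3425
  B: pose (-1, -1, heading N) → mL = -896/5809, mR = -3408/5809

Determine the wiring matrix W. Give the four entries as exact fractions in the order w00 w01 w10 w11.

obs A: pose=(-5,1,S) → sL=160/137, sR=32/25, mL=384/3425, mR=-1808/3425
obs B: pose=(-1,-1,N) → sL=160/157, sR=32/37, mL=-896/5809, mR=-3408/5809
sensor matrix S = [[160/137, 32/25], [160/157, 32/37]]; det S = -1171456/3979165
solve [mL_A; mL_B] = S·[w00; w01] and [mR_A; mR_B] = S·[w10; w11]:
  w00 = -1, w01 = 1, w10 = -1, w11 = 1/2

-1 1 -1 1/2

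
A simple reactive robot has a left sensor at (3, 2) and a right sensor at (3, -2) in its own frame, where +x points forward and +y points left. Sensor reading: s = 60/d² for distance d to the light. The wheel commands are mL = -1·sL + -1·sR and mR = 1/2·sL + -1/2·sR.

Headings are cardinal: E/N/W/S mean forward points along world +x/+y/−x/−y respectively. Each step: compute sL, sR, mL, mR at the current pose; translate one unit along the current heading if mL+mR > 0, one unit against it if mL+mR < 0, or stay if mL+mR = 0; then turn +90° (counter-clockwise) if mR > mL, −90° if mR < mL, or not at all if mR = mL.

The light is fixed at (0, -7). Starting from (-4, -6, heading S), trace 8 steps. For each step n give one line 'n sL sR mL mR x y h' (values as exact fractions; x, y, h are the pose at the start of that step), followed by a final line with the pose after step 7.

0 15/2 3/2 -9 3 -4 -6 S
1 60/17 60 -1080/17 -480/17 -4 -5 E
2 30/37 30/17 -1620/629 -300/629 -5 -5 N
3 12/13 60/73 -1656/949 48/949 -5 -6 W
4 15/2 3/2 -9 3 -4 -6 S
5 60/17 60 -1080/17 -480/17 -4 -5 E
6 30/37 30/17 -1620/629 -300/629 -5 -5 N
7 12/13 60/73 -1656/949 48/949 -5 -6 W
final -4 -6 S

n=0: pose=(-4,-6,S); sL=15/2, sR=3/2; mL=-9, mR=3; mL+mR=-6 → advance -1; mR−mL=12 → turn +1·90°
n=1: pose=(-4,-5,E); sL=60/17, sR=60; mL=-1080/17, mR=-480/17; mL+mR=-1560/17 → advance -1; mR−mL=600/17 → turn +1·90°
n=2: pose=(-5,-5,N); sL=30/37, sR=30/17; mL=-1620/629, mR=-300/629; mL+mR=-1920/629 → advance -1; mR−mL=1320/629 → turn +1·90°
n=3: pose=(-5,-6,W); sL=12/13, sR=60/73; mL=-1656/949, mR=48/949; mL+mR=-1608/949 → advance -1; mR−mL=1704/949 → turn +1·90°
n=4: pose=(-4,-6,S); sL=15/2, sR=3/2; mL=-9, mR=3; mL+mR=-6 → advance -1; mR−mL=12 → turn +1·90°
n=5: pose=(-4,-5,E); sL=60/17, sR=60; mL=-1080/17, mR=-480/17; mL+mR=-1560/17 → advance -1; mR−mL=600/17 → turn +1·90°
n=6: pose=(-5,-5,N); sL=30/37, sR=30/17; mL=-1620/629, mR=-300/629; mL+mR=-1920/629 → advance -1; mR−mL=1320/629 → turn +1·90°
n=7: pose=(-5,-6,W); sL=12/13, sR=60/73; mL=-1656/949, mR=48/949; mL+mR=-1608/949 → advance -1; mR−mL=1704/949 → turn +1·90°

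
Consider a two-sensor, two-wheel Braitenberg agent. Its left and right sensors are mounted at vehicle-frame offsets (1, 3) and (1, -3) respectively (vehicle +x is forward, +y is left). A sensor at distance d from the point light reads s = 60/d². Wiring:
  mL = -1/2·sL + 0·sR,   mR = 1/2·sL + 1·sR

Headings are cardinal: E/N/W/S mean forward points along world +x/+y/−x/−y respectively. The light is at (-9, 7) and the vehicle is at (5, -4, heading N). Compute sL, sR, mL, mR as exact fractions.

left sensor world pos  = (2, -3); dL² = 221
right sensor world pos = (8, -3); dR² = 389
sL = 60/221 = 60/221
sR = 60/389 = 60/389
mL = -1/2·sL + 0·sR = -30/221
mR = 1/2·sL + 1·sR = 24930/85969

60/221 60/389 -30/221 24930/85969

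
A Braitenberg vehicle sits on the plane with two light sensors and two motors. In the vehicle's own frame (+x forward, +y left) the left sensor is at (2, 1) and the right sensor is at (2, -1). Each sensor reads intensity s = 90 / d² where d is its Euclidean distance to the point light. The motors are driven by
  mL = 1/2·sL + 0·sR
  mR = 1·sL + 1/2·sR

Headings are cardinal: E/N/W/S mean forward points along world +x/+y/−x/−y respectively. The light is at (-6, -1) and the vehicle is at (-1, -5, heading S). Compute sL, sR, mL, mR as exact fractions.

left sensor world pos  = (0, -7); dL² = 72
right sensor world pos = (-2, -7); dR² = 52
sL = 90/72 = 5/4
sR = 90/52 = 45/26
mL = 1/2·sL + 0·sR = 5/8
mR = 1·sL + 1/2·sR = 55/26

5/4 45/26 5/8 55/26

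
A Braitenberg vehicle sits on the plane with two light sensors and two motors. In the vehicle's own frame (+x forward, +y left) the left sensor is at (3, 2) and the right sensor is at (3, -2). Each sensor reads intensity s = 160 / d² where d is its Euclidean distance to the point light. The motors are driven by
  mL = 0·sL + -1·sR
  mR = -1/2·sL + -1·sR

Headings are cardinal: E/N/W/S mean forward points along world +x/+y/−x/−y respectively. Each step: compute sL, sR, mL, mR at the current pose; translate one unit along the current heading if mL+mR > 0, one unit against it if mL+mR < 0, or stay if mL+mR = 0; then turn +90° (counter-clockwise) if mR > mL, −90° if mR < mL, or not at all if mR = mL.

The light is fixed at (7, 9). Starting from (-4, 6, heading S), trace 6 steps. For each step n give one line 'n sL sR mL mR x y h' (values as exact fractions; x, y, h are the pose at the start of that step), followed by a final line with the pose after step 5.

0 160/117 32/41 -32/41 -7024/4797 -4 6 S
1 40/53 40/49 -40/49 -3100/2597 -4 7 W
2 32/29 32/13 -32/13 -1136/377 -3 7 N
3 16/5 80/37 -80/37 -696/185 -3 6 E
4 160/117 32/41 -32/41 -7024/4797 -4 6 S
5 40/53 40/49 -40/49 -3100/2597 -4 7 W
final -3 7 N

n=0: pose=(-4,6,S); sL=160/117, sR=32/41; mL=-32/41, mR=-7024/4797; mL+mR=-10768/4797 → advance -1; mR−mL=-80/117 → turn -1·90°
n=1: pose=(-4,7,W); sL=40/53, sR=40/49; mL=-40/49, mR=-3100/2597; mL+mR=-5220/2597 → advance -1; mR−mL=-20/53 → turn -1·90°
n=2: pose=(-3,7,N); sL=32/29, sR=32/13; mL=-32/13, mR=-1136/377; mL+mR=-2064/377 → advance -1; mR−mL=-16/29 → turn -1·90°
n=3: pose=(-3,6,E); sL=16/5, sR=80/37; mL=-80/37, mR=-696/185; mL+mR=-1096/185 → advance -1; mR−mL=-8/5 → turn -1·90°
n=4: pose=(-4,6,S); sL=160/117, sR=32/41; mL=-32/41, mR=-7024/4797; mL+mR=-10768/4797 → advance -1; mR−mL=-80/117 → turn -1·90°
n=5: pose=(-4,7,W); sL=40/53, sR=40/49; mL=-40/49, mR=-3100/2597; mL+mR=-5220/2597 → advance -1; mR−mL=-20/53 → turn -1·90°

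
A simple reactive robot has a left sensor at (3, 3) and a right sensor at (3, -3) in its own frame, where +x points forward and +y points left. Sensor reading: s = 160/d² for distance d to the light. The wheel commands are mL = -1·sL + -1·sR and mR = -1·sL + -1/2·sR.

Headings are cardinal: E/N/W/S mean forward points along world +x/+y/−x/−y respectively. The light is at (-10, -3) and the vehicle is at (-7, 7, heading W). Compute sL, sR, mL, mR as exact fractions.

160/49 160/169 -34880/8281 -30960/8281

left sensor world pos  = (-10, 4); dL² = 49
right sensor world pos = (-10, 10); dR² = 169
sL = 160/49 = 160/49
sR = 160/169 = 160/169
mL = -1·sL + -1·sR = -34880/8281
mR = -1·sL + -1/2·sR = -30960/8281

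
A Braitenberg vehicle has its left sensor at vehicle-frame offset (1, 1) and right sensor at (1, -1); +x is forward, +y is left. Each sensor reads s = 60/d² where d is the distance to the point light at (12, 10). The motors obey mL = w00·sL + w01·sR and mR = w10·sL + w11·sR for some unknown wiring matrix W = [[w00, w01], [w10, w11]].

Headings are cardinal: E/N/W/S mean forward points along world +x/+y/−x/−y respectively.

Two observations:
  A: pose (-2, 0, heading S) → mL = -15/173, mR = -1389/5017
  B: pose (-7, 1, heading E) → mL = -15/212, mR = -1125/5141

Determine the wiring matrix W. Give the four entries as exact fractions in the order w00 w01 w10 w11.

0 -1/2 -1/2 -1

obs A: pose=(-2,0,S) → sL=6/29, sR=30/173, mL=-15/173, mR=-1389/5017
obs B: pose=(-7,1,E) → sL=15/97, sR=15/106, mL=-15/212, mR=-1125/5141
sensor matrix S = [[6/29, 30/173], [15/97, 15/106]]; det S = 63495/25792397
solve [mL_A; mL_B] = S·[w00; w01] and [mR_A; mR_B] = S·[w10; w11]:
  w00 = 0, w01 = -1/2, w10 = -1/2, w11 = -1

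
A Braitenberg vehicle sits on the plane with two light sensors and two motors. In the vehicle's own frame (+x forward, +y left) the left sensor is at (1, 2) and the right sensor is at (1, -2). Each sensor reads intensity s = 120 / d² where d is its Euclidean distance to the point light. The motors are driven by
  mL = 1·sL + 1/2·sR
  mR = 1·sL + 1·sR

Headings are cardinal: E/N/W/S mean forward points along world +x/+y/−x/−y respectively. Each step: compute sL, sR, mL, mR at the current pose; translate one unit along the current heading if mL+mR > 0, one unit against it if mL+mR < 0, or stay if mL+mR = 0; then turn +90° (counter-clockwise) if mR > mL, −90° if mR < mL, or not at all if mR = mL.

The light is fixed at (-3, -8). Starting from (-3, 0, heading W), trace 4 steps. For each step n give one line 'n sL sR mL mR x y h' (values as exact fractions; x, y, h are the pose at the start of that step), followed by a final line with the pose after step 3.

n=0: pose=(-3,0,W); sL=120/37, sR=120/101; mL=14340/3737, mR=16560/3737; mL+mR=30900/3737 → advance +1; mR−mL=60/101 → turn +1·90°
n=1: pose=(-4,0,S); sL=12/5, sR=60/29; mL=498/145, mR=648/145; mL+mR=1146/145 → advance +1; mR−mL=30/29 → turn +1·90°
n=2: pose=(-4,-1,E); sL=40/27, sR=24/5; mL=524/135, mR=848/135; mL+mR=1372/135 → advance +1; mR−mL=12/5 → turn +1·90°
n=3: pose=(-3,-1,N); sL=30/17, sR=30/17; mL=45/17, mR=60/17; mL+mR=105/17 → advance +1; mR−mL=15/17 → turn +1·90°

0 120/37 120/101 14340/3737 16560/3737 -3 0 W
1 12/5 60/29 498/145 648/145 -4 0 S
2 40/27 24/5 524/135 848/135 -4 -1 E
3 30/17 30/17 45/17 60/17 -3 -1 N
final -3 0 W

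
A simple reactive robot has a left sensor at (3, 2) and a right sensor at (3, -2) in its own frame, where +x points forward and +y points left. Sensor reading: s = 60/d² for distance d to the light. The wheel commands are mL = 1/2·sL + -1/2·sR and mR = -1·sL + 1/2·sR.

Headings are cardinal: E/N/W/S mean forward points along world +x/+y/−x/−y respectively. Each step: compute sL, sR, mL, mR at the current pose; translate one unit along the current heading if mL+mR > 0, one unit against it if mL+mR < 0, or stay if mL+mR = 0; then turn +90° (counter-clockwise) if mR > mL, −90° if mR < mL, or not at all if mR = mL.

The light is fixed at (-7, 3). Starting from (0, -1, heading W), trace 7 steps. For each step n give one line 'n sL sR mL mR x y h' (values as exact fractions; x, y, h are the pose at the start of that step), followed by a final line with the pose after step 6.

n=0: pose=(0,-1,W); sL=15/13, sR=3; mL=-12/13, mR=9/26; mL+mR=-15/26 → advance -1; mR−mL=33/26 → turn +1·90°
n=1: pose=(1,-1,S); sL=60/149, sR=12/17; mL=-384/2533, mR=-126/2533; mL+mR=-30/149 → advance -1; mR−mL=258/2533 → turn +1·90°
n=2: pose=(1,0,E); sL=30/61, sR=30/73; mL=180/4453, mR=-1275/4453; mL+mR=-15/61 → advance -1; mR−mL=-1455/4453 → turn -1·90°
n=3: pose=(0,0,S); sL=20/39, sR=60/61; mL=-560/2379, mR=-50/2379; mL+mR=-10/39 → advance -1; mR−mL=170/793 → turn +1·90°
n=4: pose=(0,1,E); sL=3/5, sR=15/29; mL=6/145, mR=-99/290; mL+mR=-3/10 → advance -1; mR−mL=-111/290 → turn -1·90°
n=5: pose=(-1,1,S); sL=60/89, sR=60/41; mL=-1440/3649, mR=210/3649; mL+mR=-30/89 → advance -1; mR−mL=1650/3649 → turn +1·90°
n=6: pose=(-1,2,E); sL=30/41, sR=2/3; mL=4/123, mR=-49/123; mL+mR=-15/41 → advance -1; mR−mL=-53/123 → turn -1·90°

0 15/13 3 -12/13 9/26 0 -1 W
1 60/149 12/17 -384/2533 -126/2533 1 -1 S
2 30/61 30/73 180/4453 -1275/4453 1 0 E
3 20/39 60/61 -560/2379 -50/2379 0 0 S
4 3/5 15/29 6/145 -99/290 0 1 E
5 60/89 60/41 -1440/3649 210/3649 -1 1 S
6 30/41 2/3 4/123 -49/123 -1 2 E
final -2 2 S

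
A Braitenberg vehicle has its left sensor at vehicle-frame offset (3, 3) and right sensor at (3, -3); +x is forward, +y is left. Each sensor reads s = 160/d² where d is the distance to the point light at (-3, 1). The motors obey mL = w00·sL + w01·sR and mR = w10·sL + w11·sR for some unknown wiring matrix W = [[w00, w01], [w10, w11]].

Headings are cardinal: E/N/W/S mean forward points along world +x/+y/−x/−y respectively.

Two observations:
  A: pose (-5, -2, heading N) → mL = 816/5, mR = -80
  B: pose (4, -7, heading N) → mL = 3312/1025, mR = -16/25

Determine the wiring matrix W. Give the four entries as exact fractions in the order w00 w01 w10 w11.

1/2 1 0 -1/2

obs A: pose=(-5,-2,N) → sL=32/5, sR=160, mL=816/5, mR=-80
obs B: pose=(4,-7,N) → sL=160/41, sR=32/25, mL=3312/1025, mR=-16/25
sensor matrix S = [[32/5, 160], [160/41, 32/25]]; det S = -3158016/5125
solve [mL_A; mL_B] = S·[w00; w01] and [mR_A; mR_B] = S·[w10; w11]:
  w00 = 1/2, w01 = 1, w10 = 0, w11 = -1/2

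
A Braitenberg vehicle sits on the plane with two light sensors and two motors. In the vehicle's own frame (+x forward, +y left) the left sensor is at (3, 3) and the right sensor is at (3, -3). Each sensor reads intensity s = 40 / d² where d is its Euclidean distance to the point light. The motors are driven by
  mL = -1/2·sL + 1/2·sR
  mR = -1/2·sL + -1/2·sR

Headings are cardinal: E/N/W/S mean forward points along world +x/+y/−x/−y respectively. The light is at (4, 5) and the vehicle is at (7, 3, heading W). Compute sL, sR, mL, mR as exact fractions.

left sensor world pos  = (4, 0); dL² = 25
right sensor world pos = (4, 6); dR² = 1
sL = 40/25 = 8/5
sR = 40/1 = 40
mL = -1/2·sL + 1/2·sR = 96/5
mR = -1/2·sL + -1/2·sR = -104/5

8/5 40 96/5 -104/5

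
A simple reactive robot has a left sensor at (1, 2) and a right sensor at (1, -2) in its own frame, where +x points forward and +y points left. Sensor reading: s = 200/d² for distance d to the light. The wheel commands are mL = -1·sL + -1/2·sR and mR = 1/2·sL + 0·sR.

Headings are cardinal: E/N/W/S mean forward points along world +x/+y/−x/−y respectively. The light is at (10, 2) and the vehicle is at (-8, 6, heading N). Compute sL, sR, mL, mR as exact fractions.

8/17 200/281 -3948/4777 4/17

left sensor world pos  = (-10, 7); dL² = 425
right sensor world pos = (-6, 7); dR² = 281
sL = 200/425 = 8/17
sR = 200/281 = 200/281
mL = -1·sL + -1/2·sR = -3948/4777
mR = 1/2·sL + 0·sR = 4/17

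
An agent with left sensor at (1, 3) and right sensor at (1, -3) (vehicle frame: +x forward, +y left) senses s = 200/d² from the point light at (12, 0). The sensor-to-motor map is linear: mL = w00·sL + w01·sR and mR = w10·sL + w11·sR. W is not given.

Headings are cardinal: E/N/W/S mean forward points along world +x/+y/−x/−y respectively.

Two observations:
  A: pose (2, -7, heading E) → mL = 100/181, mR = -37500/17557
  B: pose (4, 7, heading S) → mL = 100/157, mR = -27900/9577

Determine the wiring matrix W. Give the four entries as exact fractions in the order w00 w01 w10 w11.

obs A: pose=(2,-7,E) → sL=200/97, sR=200/181, mL=100/181, mR=-37500/17557
obs B: pose=(4,7,S) → sL=200/61, sR=200/157, mL=100/157, mR=-27900/9577
sensor matrix S = [[200/97, 200/181], [200/61, 200/157]]; det S = -167520000/168143389
solve [mL_A; mL_B] = S·[w00; w01] and [mR_A; mR_B] = S·[w10; w11]:
  w00 = 0, w01 = 1/2, w10 = -1/2, w11 = -1

0 1/2 -1/2 -1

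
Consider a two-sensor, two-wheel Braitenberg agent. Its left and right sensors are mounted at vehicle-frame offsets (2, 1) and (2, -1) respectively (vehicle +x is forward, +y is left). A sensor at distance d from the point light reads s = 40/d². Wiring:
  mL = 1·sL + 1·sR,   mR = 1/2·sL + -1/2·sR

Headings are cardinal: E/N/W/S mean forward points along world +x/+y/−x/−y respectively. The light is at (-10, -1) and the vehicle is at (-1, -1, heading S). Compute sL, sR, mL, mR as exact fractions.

left sensor world pos  = (0, -3); dL² = 104
right sensor world pos = (-2, -3); dR² = 68
sL = 40/104 = 5/13
sR = 40/68 = 10/17
mL = 1·sL + 1·sR = 215/221
mR = 1/2·sL + -1/2·sR = -45/442

5/13 10/17 215/221 -45/442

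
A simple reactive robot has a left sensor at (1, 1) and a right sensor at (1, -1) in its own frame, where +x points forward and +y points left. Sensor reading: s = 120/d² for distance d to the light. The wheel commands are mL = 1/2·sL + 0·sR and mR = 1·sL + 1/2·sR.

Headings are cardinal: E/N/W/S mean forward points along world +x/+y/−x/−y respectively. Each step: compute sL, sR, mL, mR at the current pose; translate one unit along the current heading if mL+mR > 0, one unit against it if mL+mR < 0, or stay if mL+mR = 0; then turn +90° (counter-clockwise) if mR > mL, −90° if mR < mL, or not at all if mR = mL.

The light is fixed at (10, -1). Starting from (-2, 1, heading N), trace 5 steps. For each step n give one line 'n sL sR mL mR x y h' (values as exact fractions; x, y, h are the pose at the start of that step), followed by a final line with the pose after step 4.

n=0: pose=(-2,1,N); sL=60/89, sR=12/13; mL=30/89, mR=1314/1157; mL+mR=1704/1157 → advance +1; mR−mL=924/1157 → turn +1·90°
n=1: pose=(-2,2,W); sL=120/173, sR=24/37; mL=60/173, mR=6516/6401; mL+mR=8736/6401 → advance +1; mR−mL=4296/6401 → turn +1·90°
n=2: pose=(-3,2,S); sL=30/37, sR=3/5; mL=15/37, mR=411/370; mL+mR=561/370 → advance +1; mR−mL=261/370 → turn +1·90°
n=3: pose=(-3,1,E); sL=40/51, sR=24/29; mL=20/51, mR=1772/1479; mL+mR=784/493 → advance +1; mR−mL=1192/1479 → turn +1·90°
n=4: pose=(-2,1,N); sL=60/89, sR=12/13; mL=30/89, mR=1314/1157; mL+mR=1704/1157 → advance +1; mR−mL=924/1157 → turn +1·90°

0 60/89 12/13 30/89 1314/1157 -2 1 N
1 120/173 24/37 60/173 6516/6401 -2 2 W
2 30/37 3/5 15/37 411/370 -3 2 S
3 40/51 24/29 20/51 1772/1479 -3 1 E
4 60/89 12/13 30/89 1314/1157 -2 1 N
final -2 2 W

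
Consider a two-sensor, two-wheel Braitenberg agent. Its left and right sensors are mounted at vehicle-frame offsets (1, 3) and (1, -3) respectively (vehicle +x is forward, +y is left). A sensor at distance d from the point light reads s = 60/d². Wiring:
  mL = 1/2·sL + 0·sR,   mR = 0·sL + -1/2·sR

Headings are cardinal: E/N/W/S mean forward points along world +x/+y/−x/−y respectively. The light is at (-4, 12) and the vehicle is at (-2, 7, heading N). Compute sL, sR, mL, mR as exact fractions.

60/17 60/41 30/17 -30/41

left sensor world pos  = (-5, 8); dL² = 17
right sensor world pos = (1, 8); dR² = 41
sL = 60/17 = 60/17
sR = 60/41 = 60/41
mL = 1/2·sL + 0·sR = 30/17
mR = 0·sL + -1/2·sR = -30/41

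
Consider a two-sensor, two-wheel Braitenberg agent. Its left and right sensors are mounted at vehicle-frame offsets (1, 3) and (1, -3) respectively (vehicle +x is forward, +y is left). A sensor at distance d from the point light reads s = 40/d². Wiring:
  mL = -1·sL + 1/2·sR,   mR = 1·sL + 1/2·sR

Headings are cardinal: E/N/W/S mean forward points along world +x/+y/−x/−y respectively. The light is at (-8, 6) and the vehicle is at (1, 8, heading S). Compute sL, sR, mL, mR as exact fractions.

left sensor world pos  = (4, 7); dL² = 145
right sensor world pos = (-2, 7); dR² = 37
sL = 40/145 = 8/29
sR = 40/37 = 40/37
mL = -1·sL + 1/2·sR = 284/1073
mR = 1·sL + 1/2·sR = 876/1073

8/29 40/37 284/1073 876/1073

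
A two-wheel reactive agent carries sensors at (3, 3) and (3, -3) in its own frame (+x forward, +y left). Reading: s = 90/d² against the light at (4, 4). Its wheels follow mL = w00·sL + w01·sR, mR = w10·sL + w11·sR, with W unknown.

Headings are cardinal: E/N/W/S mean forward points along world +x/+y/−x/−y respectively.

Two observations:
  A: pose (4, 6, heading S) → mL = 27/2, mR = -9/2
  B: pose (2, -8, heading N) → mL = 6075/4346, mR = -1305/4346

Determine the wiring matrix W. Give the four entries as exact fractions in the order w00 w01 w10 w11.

obs A: pose=(4,6,S) → sL=9, sR=9, mL=27/2, mR=-9/2
obs B: pose=(2,-8,N) → sL=45/53, sR=45/41, mL=6075/4346, mR=-1305/4346
sensor matrix S = [[9, 9], [45/53, 45/41]]; det S = 4860/2173
solve [mL_A; mL_B] = S·[w00; w01] and [mR_A; mR_B] = S·[w10; w11]:
  w00 = 1, w01 = 1/2, w10 = -1, w11 = 1/2

1 1/2 -1 1/2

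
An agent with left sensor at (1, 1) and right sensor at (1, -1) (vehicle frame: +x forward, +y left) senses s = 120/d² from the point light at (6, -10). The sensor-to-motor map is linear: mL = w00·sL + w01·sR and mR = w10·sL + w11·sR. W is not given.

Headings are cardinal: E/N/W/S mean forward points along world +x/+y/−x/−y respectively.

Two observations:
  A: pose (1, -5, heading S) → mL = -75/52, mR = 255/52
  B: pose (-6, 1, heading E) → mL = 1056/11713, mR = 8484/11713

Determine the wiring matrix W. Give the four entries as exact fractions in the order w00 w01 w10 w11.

-1 1 1 1/2

obs A: pose=(1,-5,S) → sL=15/4, sR=30/13, mL=-75/52, mR=255/52
obs B: pose=(-6,1,E) → sL=24/53, sR=120/221, mL=1056/11713, mR=8484/11713
sensor matrix S = [[15/4, 30/13], [24/53, 120/221]]; det S = 11610/11713
solve [mL_A; mL_B] = S·[w00; w01] and [mR_A; mR_B] = S·[w10; w11]:
  w00 = -1, w01 = 1, w10 = 1, w11 = 1/2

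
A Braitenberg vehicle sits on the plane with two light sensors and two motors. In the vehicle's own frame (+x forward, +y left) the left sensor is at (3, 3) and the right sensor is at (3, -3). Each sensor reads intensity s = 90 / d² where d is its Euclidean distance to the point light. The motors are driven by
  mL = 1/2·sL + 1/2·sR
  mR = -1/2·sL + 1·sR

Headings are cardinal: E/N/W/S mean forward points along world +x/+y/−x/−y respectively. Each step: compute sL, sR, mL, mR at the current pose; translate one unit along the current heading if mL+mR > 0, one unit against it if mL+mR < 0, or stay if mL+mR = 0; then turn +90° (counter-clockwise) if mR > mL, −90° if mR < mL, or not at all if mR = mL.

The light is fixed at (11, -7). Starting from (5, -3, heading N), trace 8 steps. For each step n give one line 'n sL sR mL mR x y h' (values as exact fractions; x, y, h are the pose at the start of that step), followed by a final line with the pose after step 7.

0 9/13 45/29 423/377 909/754 5 -3 N
1 18/17 18/29 414/493 45/493 5 -2 W
2 45/82 9/8 549/656 279/328 4 -2 N
3 90/109 90/181 13050/19729 1665/19729 4 -1 W
4 45/101 45/53 3465/5353 6705/10706 3 -1 N
5 18/25 90/41 1494/1025 1881/1025 3 0 E
6 9/20 45/58 711/1160 639/1160 4 0 N
7 90/137 90/41 8010/5617 10485/5617 4 1 E
final 5 1 N

n=0: pose=(5,-3,N); sL=9/13, sR=45/29; mL=423/377, mR=909/754; mL+mR=135/58 → advance +1; mR−mL=63/754 → turn +1·90°
n=1: pose=(5,-2,W); sL=18/17, sR=18/29; mL=414/493, mR=45/493; mL+mR=27/29 → advance +1; mR−mL=-369/493 → turn -1·90°
n=2: pose=(4,-2,N); sL=45/82, sR=9/8; mL=549/656, mR=279/328; mL+mR=27/16 → advance +1; mR−mL=9/656 → turn +1·90°
n=3: pose=(4,-1,W); sL=90/109, sR=90/181; mL=13050/19729, mR=1665/19729; mL+mR=135/181 → advance +1; mR−mL=-11385/19729 → turn -1·90°
n=4: pose=(3,-1,N); sL=45/101, sR=45/53; mL=3465/5353, mR=6705/10706; mL+mR=135/106 → advance +1; mR−mL=-225/10706 → turn -1·90°
n=5: pose=(3,0,E); sL=18/25, sR=90/41; mL=1494/1025, mR=1881/1025; mL+mR=135/41 → advance +1; mR−mL=387/1025 → turn +1·90°
n=6: pose=(4,0,N); sL=9/20, sR=45/58; mL=711/1160, mR=639/1160; mL+mR=135/116 → advance +1; mR−mL=-9/145 → turn -1·90°
n=7: pose=(4,1,E); sL=90/137, sR=90/41; mL=8010/5617, mR=10485/5617; mL+mR=135/41 → advance +1; mR−mL=2475/5617 → turn +1·90°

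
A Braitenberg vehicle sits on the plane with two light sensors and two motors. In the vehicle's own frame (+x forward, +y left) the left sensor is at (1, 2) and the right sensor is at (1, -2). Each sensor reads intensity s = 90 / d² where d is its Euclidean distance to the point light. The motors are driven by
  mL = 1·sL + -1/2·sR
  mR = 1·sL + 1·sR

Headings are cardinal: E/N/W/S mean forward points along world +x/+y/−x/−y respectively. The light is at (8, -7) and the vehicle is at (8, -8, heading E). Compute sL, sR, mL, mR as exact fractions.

left sensor world pos  = (9, -6); dL² = 2
right sensor world pos = (9, -10); dR² = 10
sL = 90/2 = 45
sR = 90/10 = 9
mL = 1·sL + -1/2·sR = 81/2
mR = 1·sL + 1·sR = 54

45 9 81/2 54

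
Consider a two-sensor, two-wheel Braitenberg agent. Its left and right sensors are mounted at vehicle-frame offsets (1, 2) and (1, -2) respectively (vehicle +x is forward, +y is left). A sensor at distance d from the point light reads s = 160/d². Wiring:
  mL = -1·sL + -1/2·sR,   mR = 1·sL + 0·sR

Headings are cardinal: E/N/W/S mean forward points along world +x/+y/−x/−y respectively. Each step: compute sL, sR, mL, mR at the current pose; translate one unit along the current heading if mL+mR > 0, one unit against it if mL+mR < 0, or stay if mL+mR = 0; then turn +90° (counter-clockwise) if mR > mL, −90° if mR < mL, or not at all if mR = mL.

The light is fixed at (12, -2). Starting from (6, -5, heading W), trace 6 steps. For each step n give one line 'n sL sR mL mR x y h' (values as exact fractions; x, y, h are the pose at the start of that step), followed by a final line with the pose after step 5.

n=0: pose=(6,-5,W); sL=80/37, sR=16/5; mL=-696/185, mR=80/37; mL+mR=-8/5 → advance -1; mR−mL=1096/185 → turn +1·90°
n=1: pose=(7,-5,S); sL=32/5, sR=32/13; mL=-496/65, mR=32/5; mL+mR=-16/13 → advance -1; mR−mL=912/65 → turn +1·90°
n=2: pose=(7,-4,E); sL=10, sR=5; mL=-25/2, mR=10; mL+mR=-5/2 → advance -1; mR−mL=45/2 → turn +1·90°
n=3: pose=(6,-4,N); sL=32/13, sR=160/17; mL=-1584/221, mR=32/13; mL+mR=-80/17 → advance -1; mR−mL=2128/221 → turn +1·90°
n=4: pose=(6,-5,W); sL=80/37, sR=16/5; mL=-696/185, mR=80/37; mL+mR=-8/5 → advance -1; mR−mL=1096/185 → turn +1·90°
n=5: pose=(7,-5,S); sL=32/5, sR=32/13; mL=-496/65, mR=32/5; mL+mR=-16/13 → advance -1; mR−mL=912/65 → turn +1·90°

0 80/37 16/5 -696/185 80/37 6 -5 W
1 32/5 32/13 -496/65 32/5 7 -5 S
2 10 5 -25/2 10 7 -4 E
3 32/13 160/17 -1584/221 32/13 6 -4 N
4 80/37 16/5 -696/185 80/37 6 -5 W
5 32/5 32/13 -496/65 32/5 7 -5 S
final 7 -4 E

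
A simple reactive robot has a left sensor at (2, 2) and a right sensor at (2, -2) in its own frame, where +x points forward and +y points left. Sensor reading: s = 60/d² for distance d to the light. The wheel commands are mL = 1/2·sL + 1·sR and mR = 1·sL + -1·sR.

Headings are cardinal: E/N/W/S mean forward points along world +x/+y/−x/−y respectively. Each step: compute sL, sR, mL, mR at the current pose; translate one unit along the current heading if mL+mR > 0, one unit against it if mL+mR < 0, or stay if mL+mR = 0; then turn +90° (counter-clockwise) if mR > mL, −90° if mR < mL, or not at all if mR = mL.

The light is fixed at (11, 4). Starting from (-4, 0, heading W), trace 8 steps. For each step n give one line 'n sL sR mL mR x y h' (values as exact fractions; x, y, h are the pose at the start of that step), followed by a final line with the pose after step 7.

0 12/65 60/293 5658/19045 -384/19045 -4 0 W
1 15/82 3/10 321/820 -24/205 -5 0 N
2 60/197 60/221 18450/43537 1440/43537 -5 1 E
3 30/97 30/157 5265/15229 1800/15229 -4 1 S
4 12/65 60/293 5658/19045 -384/19045 -4 0 W
5 15/82 3/10 321/820 -24/205 -5 0 N
6 60/197 60/221 18450/43537 1440/43537 -5 1 E
7 30/97 30/157 5265/15229 1800/15229 -4 1 S
final -4 0 W

n=0: pose=(-4,0,W); sL=12/65, sR=60/293; mL=5658/19045, mR=-384/19045; mL+mR=18/65 → advance +1; mR−mL=-6042/19045 → turn -1·90°
n=1: pose=(-5,0,N); sL=15/82, sR=3/10; mL=321/820, mR=-24/205; mL+mR=45/164 → advance +1; mR−mL=-417/820 → turn -1·90°
n=2: pose=(-5,1,E); sL=60/197, sR=60/221; mL=18450/43537, mR=1440/43537; mL+mR=90/197 → advance +1; mR−mL=-17010/43537 → turn -1·90°
n=3: pose=(-4,1,S); sL=30/97, sR=30/157; mL=5265/15229, mR=1800/15229; mL+mR=45/97 → advance +1; mR−mL=-3465/15229 → turn -1·90°
n=4: pose=(-4,0,W); sL=12/65, sR=60/293; mL=5658/19045, mR=-384/19045; mL+mR=18/65 → advance +1; mR−mL=-6042/19045 → turn -1·90°
n=5: pose=(-5,0,N); sL=15/82, sR=3/10; mL=321/820, mR=-24/205; mL+mR=45/164 → advance +1; mR−mL=-417/820 → turn -1·90°
n=6: pose=(-5,1,E); sL=60/197, sR=60/221; mL=18450/43537, mR=1440/43537; mL+mR=90/197 → advance +1; mR−mL=-17010/43537 → turn -1·90°
n=7: pose=(-4,1,S); sL=30/97, sR=30/157; mL=5265/15229, mR=1800/15229; mL+mR=45/97 → advance +1; mR−mL=-3465/15229 → turn -1·90°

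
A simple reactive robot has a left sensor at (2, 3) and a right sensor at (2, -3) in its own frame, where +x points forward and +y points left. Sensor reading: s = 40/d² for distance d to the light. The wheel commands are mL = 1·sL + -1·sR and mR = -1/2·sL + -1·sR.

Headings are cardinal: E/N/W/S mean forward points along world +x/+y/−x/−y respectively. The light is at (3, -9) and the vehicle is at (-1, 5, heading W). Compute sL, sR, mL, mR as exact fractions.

40/157 8/65 1344/10205 -2556/10205

left sensor world pos  = (-3, 2); dL² = 157
right sensor world pos = (-3, 8); dR² = 325
sL = 40/157 = 40/157
sR = 40/325 = 8/65
mL = 1·sL + -1·sR = 1344/10205
mR = -1/2·sL + -1·sR = -2556/10205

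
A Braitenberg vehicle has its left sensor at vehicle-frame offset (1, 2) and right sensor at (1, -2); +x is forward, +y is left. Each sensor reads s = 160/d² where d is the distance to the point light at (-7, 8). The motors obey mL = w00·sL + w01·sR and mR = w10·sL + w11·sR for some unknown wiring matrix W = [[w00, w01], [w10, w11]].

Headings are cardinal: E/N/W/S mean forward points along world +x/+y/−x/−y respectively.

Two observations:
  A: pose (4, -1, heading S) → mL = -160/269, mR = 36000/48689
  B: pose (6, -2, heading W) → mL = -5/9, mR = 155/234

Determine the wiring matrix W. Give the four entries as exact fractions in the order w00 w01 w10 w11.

-1 0 1/2 1/2

obs A: pose=(4,-1,S) → sL=160/269, sR=160/181, mL=-160/269, mR=36000/48689
obs B: pose=(6,-2,W) → sL=5/9, sR=10/13, mL=-5/9, mR=155/234
sensor matrix S = [[160/269, 160/181], [5/9, 10/13]]; det S = -191200/5696613
solve [mL_A; mL_B] = S·[w00; w01] and [mR_A; mR_B] = S·[w10; w11]:
  w00 = -1, w01 = 0, w10 = 1/2, w11 = 1/2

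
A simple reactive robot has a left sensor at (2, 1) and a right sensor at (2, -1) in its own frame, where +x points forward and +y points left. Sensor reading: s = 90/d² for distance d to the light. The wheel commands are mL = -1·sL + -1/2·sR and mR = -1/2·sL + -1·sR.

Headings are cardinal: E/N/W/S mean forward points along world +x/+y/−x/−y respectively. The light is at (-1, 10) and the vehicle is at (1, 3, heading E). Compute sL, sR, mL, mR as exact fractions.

45/26 9/8 -477/208 -207/104

left sensor world pos  = (3, 4); dL² = 52
right sensor world pos = (3, 2); dR² = 80
sL = 90/52 = 45/26
sR = 90/80 = 9/8
mL = -1·sL + -1/2·sR = -477/208
mR = -1/2·sL + -1·sR = -207/104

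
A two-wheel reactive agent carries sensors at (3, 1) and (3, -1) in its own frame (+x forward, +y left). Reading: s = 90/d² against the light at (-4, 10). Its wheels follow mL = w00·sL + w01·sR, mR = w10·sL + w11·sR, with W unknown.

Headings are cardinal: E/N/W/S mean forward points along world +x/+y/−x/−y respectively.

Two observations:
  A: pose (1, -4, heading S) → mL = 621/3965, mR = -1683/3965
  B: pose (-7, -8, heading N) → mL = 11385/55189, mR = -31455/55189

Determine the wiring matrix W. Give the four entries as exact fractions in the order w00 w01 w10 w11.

obs A: pose=(1,-4,S) → sL=18/65, sR=18/61, mL=621/3965, mR=-1683/3965
obs B: pose=(-7,-8,N) → sL=90/241, sR=90/229, mL=11385/55189, mR=-31455/55189
sensor matrix S = [[18/65, 18/61], [90/241, 90/229]]; det S = -59616/43764877
solve [mL_A; mL_B] = S·[w00; w01] and [mR_A; mR_B] = S·[w10; w11]:
  w00 = -1/2, w01 = 1, w10 = -1, w11 = -1/2

-1/2 1 -1 -1/2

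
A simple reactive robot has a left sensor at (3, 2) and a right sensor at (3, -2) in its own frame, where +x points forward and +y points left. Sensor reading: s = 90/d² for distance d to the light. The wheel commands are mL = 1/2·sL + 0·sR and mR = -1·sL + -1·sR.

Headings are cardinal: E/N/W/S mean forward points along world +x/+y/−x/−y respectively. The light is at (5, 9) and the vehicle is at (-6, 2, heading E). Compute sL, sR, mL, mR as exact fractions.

90/89 18/29 45/89 -4212/2581

left sensor world pos  = (-3, 4); dL² = 89
right sensor world pos = (-3, 0); dR² = 145
sL = 90/89 = 90/89
sR = 90/145 = 18/29
mL = 1/2·sL + 0·sR = 45/89
mR = -1·sL + -1·sR = -4212/2581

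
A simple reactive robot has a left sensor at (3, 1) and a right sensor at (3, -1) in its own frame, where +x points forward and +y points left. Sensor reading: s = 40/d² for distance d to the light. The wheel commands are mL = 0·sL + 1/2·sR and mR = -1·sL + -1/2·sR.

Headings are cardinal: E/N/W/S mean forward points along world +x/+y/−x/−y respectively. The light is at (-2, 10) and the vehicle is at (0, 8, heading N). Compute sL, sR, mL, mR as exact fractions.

left sensor world pos  = (-1, 11); dL² = 2
right sensor world pos = (1, 11); dR² = 10
sL = 40/2 = 20
sR = 40/10 = 4
mL = 0·sL + 1/2·sR = 2
mR = -1·sL + -1/2·sR = -22

20 4 2 -22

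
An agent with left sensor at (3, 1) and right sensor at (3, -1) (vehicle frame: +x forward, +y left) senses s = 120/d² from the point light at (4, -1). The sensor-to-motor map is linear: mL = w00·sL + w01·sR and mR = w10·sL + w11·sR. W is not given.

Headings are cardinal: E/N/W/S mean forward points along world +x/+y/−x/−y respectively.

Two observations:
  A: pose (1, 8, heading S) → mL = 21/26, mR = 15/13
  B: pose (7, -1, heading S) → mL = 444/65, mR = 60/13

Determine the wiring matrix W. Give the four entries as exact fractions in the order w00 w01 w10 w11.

obs A: pose=(1,8,S) → sL=3, sR=30/13, mL=21/26, mR=15/13
obs B: pose=(7,-1,S) → sL=24/5, sR=120/13, mL=444/65, mR=60/13
sensor matrix S = [[3, 30/13], [24/5, 120/13]]; det S = 216/13
solve [mL_A; mL_B] = S·[w00; w01] and [mR_A; mR_B] = S·[w10; w11]:
  w00 = -1/2, w01 = 1, w10 = 0, w11 = 1/2

-1/2 1 0 1/2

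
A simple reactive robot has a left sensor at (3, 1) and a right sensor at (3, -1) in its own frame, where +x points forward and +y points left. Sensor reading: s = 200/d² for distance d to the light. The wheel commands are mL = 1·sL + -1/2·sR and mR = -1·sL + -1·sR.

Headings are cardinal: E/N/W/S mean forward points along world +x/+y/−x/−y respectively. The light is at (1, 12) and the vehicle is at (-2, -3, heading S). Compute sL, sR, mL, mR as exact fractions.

25/41 10/17 220/697 -835/697

left sensor world pos  = (-1, -6); dL² = 328
right sensor world pos = (-3, -6); dR² = 340
sL = 200/328 = 25/41
sR = 200/340 = 10/17
mL = 1·sL + -1/2·sR = 220/697
mR = -1·sL + -1·sR = -835/697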